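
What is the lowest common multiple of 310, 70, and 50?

310 = 2 × 5 × 31
70 = 2 × 5 × 7
50 = 2 × 5^2
LCM(310, 70, 50) = 2 × 5^2 × 7 × 31 = 10850.

10850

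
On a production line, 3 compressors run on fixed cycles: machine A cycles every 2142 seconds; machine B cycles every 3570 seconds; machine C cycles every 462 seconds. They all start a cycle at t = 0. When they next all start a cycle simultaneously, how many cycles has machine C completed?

255 cycles

The first common completion time is the LCM of the periods.
2142 = 2 × 3^2 × 7 × 17
3570 = 2 × 3 × 5 × 7 × 17
462 = 2 × 3 × 7 × 11
LCM(2142, 3570, 462) = 2 × 3^2 × 5 × 7 × 11 × 17 = 117810.
Cycles for period 462: 117810 / 462 = 255.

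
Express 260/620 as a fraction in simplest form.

13/31

260 = 2^2 × 5 × 13
620 = 2^2 × 5 × 31
gcd(260, 620) = 2^2 × 5 = 20.
Divide numerator and denominator by 20: 260/620 = 13/31.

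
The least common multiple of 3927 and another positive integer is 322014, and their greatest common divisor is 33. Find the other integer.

2706

gcd × lcm = product of the two integers, so the other integer is (33 × 322014) / 3927 = 2706.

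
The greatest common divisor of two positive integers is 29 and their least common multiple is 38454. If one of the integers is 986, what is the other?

1131

For two integers, gcd × lcm = product, so the other is (29 × 38454) / 986 = 1115166 / 986 = 1131.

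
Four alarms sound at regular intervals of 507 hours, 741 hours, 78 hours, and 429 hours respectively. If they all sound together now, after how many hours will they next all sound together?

The first simultaneous occurrence is after LCM of the individual periods.
507 = 3 × 13^2
741 = 3 × 13 × 19
78 = 2 × 3 × 13
429 = 3 × 11 × 13
LCM(507, 741, 78, 429) = 2 × 3 × 11 × 13^2 × 19 = 211926.

211926 hours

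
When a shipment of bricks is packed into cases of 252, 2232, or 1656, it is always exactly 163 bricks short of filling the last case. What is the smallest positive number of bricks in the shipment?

Being 163 short of a full case of size k means N ≡ −163 (mod k), i.e. N + 163 is a multiple of each size.
252 = 2^2 × 3^2 × 7
2232 = 2^3 × 3^2 × 31
1656 = 2^3 × 3^2 × 23
LCM(252, 2232, 1656) = 2^3 × 3^2 × 7 × 23 × 31 = 359352.
Smallest positive N is 359352 − 163 = 359189.

359189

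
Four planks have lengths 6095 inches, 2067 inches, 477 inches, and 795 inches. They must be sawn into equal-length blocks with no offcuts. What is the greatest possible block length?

This is the greatest common divisor of 6095, 2067, 477, and 795.
6095 = 5 × 23 × 53
2067 = 3 × 13 × 53
477 = 3^2 × 53
795 = 3 × 5 × 53
gcd(6095, 2067, 477, 795) = 53.

53 inches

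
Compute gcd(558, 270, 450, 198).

558 = 2 × 3^2 × 31
270 = 2 × 3^3 × 5
450 = 2 × 3^2 × 5^2
198 = 2 × 3^2 × 11
gcd(558, 270, 450, 198) = 2 × 3^2 = 18.

18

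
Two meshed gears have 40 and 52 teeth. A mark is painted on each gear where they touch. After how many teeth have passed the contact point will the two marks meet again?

They coincide at every common multiple of the periods; the first is the LCM.
40 = 2^3 × 5
52 = 2^2 × 13
LCM(40, 52) = 2^3 × 5 × 13 = 520.

520 teeth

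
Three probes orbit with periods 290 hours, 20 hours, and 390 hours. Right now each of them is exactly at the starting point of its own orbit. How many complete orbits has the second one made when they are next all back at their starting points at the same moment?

The first common completion time is the LCM of the periods.
290 = 2 × 5 × 29
20 = 2^2 × 5
390 = 2 × 3 × 5 × 13
LCM(290, 20, 390) = 2^2 × 3 × 5 × 13 × 29 = 22620.
Orbits for period 20: 22620 / 20 = 1131.

1131 orbits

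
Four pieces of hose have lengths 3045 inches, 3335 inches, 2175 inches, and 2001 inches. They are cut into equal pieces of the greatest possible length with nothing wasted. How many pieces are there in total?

Piece length = gcd(3045, 3335, 2175, 2001).
3045 = 3 × 5 × 7 × 29
3335 = 5 × 23 × 29
2175 = 3 × 5^2 × 29
2001 = 3 × 23 × 29
gcd(3045, 3335, 2175, 2001) = 29.
Total pieces = 3045/29 + 3335/29 + 2175/29 + 2001/29 = 105 + 115 + 75 + 69 = 364.

364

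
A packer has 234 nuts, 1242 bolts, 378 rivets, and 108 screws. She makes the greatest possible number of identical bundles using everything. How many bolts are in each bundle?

Number of bundles = gcd(234, 1242, 378, 108).
234 = 2 × 3^2 × 13
1242 = 2 × 3^3 × 23
378 = 2 × 3^3 × 7
108 = 2^2 × 3^3
gcd(234, 1242, 378, 108) = 2 × 3^2 = 18.
bolts per bundle = 1242 / 18 = 69.

69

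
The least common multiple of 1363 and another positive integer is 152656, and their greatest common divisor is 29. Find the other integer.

gcd × lcm = product of the two integers, so the other integer is (29 × 152656) / 1363 = 3248.

3248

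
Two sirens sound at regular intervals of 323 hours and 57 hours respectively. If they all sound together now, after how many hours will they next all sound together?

They coincide at every common multiple of the periods; the first is the LCM.
323 = 17 × 19
57 = 3 × 19
LCM(323, 57) = 3 × 17 × 19 = 969.

969 hours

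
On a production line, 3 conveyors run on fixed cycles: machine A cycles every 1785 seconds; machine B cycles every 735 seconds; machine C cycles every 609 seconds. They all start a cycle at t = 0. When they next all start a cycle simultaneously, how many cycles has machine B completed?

493 cycles

The first common completion time is the LCM of the periods.
1785 = 3 × 5 × 7 × 17
735 = 3 × 5 × 7^2
609 = 3 × 7 × 29
LCM(1785, 735, 609) = 3 × 5 × 7^2 × 17 × 29 = 362355.
Cycles for period 735: 362355 / 735 = 493.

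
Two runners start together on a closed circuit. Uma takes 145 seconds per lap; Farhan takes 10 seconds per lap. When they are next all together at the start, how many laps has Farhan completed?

29 laps

The first common completion time is the LCM of the periods.
145 = 5 × 29
10 = 2 × 5
LCM(145, 10) = 2 × 5 × 29 = 290.
Laps for period 10: 290 / 10 = 29.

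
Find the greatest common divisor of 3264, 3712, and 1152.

3264 = 2^6 × 3 × 17
3712 = 2^7 × 29
1152 = 2^7 × 3^2
gcd(3264, 3712, 1152) = 2^6 = 64.

64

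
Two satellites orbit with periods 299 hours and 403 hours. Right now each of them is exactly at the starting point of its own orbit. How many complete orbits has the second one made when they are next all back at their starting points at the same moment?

23 orbits

All finish a whole number of cycles simultaneously at t = LCM of the periods.
299 = 13 × 23
403 = 13 × 31
LCM(299, 403) = 13 × 23 × 31 = 9269.
Orbits for period 403: 9269 / 403 = 23.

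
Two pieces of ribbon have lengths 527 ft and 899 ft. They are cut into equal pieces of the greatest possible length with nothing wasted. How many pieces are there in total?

46

Piece length = gcd(527, 899).
527 = 17 × 31
899 = 29 × 31
gcd(527, 899) = 31.
Total pieces = 527/31 + 899/31 = 17 + 29 = 46.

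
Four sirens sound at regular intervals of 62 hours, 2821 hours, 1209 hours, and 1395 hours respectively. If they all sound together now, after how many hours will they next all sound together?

They coincide at every common multiple of the periods; the first is the LCM.
62 = 2 × 31
2821 = 7 × 13 × 31
1209 = 3 × 13 × 31
1395 = 3^2 × 5 × 31
LCM(62, 2821, 1209, 1395) = 2 × 3^2 × 5 × 7 × 13 × 31 = 253890.

253890 hours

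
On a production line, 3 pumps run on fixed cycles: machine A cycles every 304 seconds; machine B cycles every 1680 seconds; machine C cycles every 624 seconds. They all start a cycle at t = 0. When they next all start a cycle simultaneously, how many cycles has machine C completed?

All finish a whole number of cycles simultaneously at t = LCM of the periods.
304 = 2^4 × 19
1680 = 2^4 × 3 × 5 × 7
624 = 2^4 × 3 × 13
LCM(304, 1680, 624) = 2^4 × 3 × 5 × 7 × 13 × 19 = 414960.
Cycles for period 624: 414960 / 624 = 665.

665 cycles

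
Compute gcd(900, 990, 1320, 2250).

30

900 = 2^2 × 3^2 × 5^2
990 = 2 × 3^2 × 5 × 11
1320 = 2^3 × 3 × 5 × 11
2250 = 2 × 3^2 × 5^3
gcd(900, 990, 1320, 2250) = 2 × 3 × 5 = 30.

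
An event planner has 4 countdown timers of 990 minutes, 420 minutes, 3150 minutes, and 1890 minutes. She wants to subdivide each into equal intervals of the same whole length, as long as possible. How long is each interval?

30 minutes

The interval must divide each timer length; the longest such is the gcd.
990 = 2 × 3^2 × 5 × 11
420 = 2^2 × 3 × 5 × 7
3150 = 2 × 3^2 × 5^2 × 7
1890 = 2 × 3^3 × 5 × 7
gcd(990, 420, 3150, 1890) = 2 × 3 × 5 = 30.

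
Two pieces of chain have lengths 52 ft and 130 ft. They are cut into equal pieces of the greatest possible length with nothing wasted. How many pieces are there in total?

Piece length = gcd(52, 130).
52 = 2^2 × 13
130 = 2 × 5 × 13
gcd(52, 130) = 2 × 13 = 26.
Total pieces = 52/26 + 130/26 = 2 + 5 = 7.

7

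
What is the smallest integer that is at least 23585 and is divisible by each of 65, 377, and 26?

The integer must be a common multiple of 65, 377, and 26, so a multiple of their LCM.
65 = 5 × 13
377 = 13 × 29
26 = 2 × 13
LCM(65, 377, 26) = 2 × 5 × 13 × 29 = 3770.
Smallest multiple of 3770 that is ≥ 23585: ⌈23585/3770⌉ × 3770 = 7 × 3770 = 26390.

26390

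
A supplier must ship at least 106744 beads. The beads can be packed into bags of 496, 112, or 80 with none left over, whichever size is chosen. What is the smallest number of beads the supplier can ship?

The number of beads must be a common multiple of 496, 112, and 80, so a multiple of their LCM.
496 = 2^4 × 31
112 = 2^4 × 7
80 = 2^4 × 5
LCM(496, 112, 80) = 2^4 × 5 × 7 × 31 = 17360.
Smallest multiple of 17360 that is ≥ 106744: ⌈106744/17360⌉ × 17360 = 7 × 17360 = 121520.

121520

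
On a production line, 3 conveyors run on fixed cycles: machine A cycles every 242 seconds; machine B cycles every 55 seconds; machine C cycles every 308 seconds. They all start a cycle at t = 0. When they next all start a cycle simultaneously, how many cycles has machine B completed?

They are all back at their starting positions together after one LCM of the periods.
242 = 2 × 11^2
55 = 5 × 11
308 = 2^2 × 7 × 11
LCM(242, 55, 308) = 2^2 × 5 × 7 × 11^2 = 16940.
Cycles for period 55: 16940 / 55 = 308.

308 cycles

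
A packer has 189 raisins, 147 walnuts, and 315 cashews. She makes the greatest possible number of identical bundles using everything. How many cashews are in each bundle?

15

Number of bundles = gcd(189, 147, 315).
189 = 3^3 × 7
147 = 3 × 7^2
315 = 3^2 × 5 × 7
gcd(189, 147, 315) = 3 × 7 = 21.
cashews per bundle = 315 / 21 = 15.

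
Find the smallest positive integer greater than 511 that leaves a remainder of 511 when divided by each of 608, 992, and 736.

N − 511 must be a common multiple of 608, 992, and 736.
608 = 2^5 × 19
992 = 2^5 × 31
736 = 2^5 × 23
LCM(608, 992, 736) = 2^5 × 19 × 23 × 31 = 433504.
Smallest N > 511 is LCM + 511 = 433504 + 511 = 434015.

434015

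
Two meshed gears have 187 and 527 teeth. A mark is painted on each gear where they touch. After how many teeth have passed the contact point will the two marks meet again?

The first simultaneous occurrence is after LCM of the individual periods.
187 = 11 × 17
527 = 17 × 31
LCM(187, 527) = 11 × 17 × 31 = 5797.

5797 teeth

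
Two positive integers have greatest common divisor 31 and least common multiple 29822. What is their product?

924482

For any two positive integers, gcd × lcm = product = 31 × 29822 = 924482.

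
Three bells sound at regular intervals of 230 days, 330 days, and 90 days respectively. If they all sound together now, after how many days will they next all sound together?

The first simultaneous occurrence is after LCM of the individual periods.
230 = 2 × 5 × 23
330 = 2 × 3 × 5 × 11
90 = 2 × 3^2 × 5
LCM(230, 330, 90) = 2 × 3^2 × 5 × 11 × 23 = 22770.

22770 days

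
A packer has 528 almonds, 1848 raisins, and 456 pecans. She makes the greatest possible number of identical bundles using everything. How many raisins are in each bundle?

77

Number of bundles = gcd(528, 1848, 456).
528 = 2^4 × 3 × 11
1848 = 2^3 × 3 × 7 × 11
456 = 2^3 × 3 × 19
gcd(528, 1848, 456) = 2^3 × 3 = 24.
raisins per bundle = 1848 / 24 = 77.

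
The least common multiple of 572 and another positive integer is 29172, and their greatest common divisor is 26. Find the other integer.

gcd × lcm = product of the two integers, so the other integer is (26 × 29172) / 572 = 1326.

1326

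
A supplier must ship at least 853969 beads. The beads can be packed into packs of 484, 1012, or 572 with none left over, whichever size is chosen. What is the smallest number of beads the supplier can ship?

868296

The number of beads must be a common multiple of 484, 1012, and 572, so a multiple of their LCM.
484 = 2^2 × 11^2
1012 = 2^2 × 11 × 23
572 = 2^2 × 11 × 13
LCM(484, 1012, 572) = 2^2 × 11^2 × 13 × 23 = 144716.
Smallest multiple of 144716 that is ≥ 853969: ⌈853969/144716⌉ × 144716 = 6 × 144716 = 868296.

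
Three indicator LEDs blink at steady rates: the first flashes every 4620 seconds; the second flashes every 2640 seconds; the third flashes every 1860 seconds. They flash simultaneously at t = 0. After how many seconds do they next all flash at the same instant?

572880 seconds

We need the least common multiple of the intervals.
4620 = 2^2 × 3 × 5 × 7 × 11
2640 = 2^4 × 3 × 5 × 11
1860 = 2^2 × 3 × 5 × 31
LCM(4620, 2640, 1860) = 2^4 × 3 × 5 × 7 × 11 × 31 = 572880.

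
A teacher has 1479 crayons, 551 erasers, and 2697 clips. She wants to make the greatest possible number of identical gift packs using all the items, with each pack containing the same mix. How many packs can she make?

29 packs

The pack count must divide each quantity, so the greatest is gcd(1479, 551, 2697).
1479 = 3 × 17 × 29
551 = 19 × 29
2697 = 3 × 29 × 31
gcd(1479, 551, 2697) = 29.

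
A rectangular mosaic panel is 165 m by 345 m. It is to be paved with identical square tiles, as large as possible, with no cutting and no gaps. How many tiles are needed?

Tile side = gcd(165, 345).
165 = 3 × 5 × 11
345 = 3 × 5 × 23
gcd(165, 345) = 3 × 5 = 15.
Tiles: (165/15) × (345/15) = 11 × 23 = 253.

253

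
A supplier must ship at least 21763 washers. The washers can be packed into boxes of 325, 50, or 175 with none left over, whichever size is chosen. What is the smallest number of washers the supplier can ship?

22750

The number of washers must be a common multiple of 325, 50, and 175, so a multiple of their LCM.
325 = 5^2 × 13
50 = 2 × 5^2
175 = 5^2 × 7
LCM(325, 50, 175) = 2 × 5^2 × 7 × 13 = 4550.
Smallest multiple of 4550 that is ≥ 21763: ⌈21763/4550⌉ × 4550 = 5 × 4550 = 22750.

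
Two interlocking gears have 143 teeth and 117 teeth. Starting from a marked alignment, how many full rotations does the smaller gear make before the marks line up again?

11 rotations

The first common completion time is the LCM of the periods.
143 = 11 × 13
117 = 3^2 × 13
LCM(143, 117) = 3^2 × 11 × 13 = 1287.
Rotations for period 117: 1287 / 117 = 11.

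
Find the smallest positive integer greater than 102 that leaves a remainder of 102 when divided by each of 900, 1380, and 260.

269202

N − 102 must be a common multiple of 900, 1380, and 260.
900 = 2^2 × 3^2 × 5^2
1380 = 2^2 × 3 × 5 × 23
260 = 2^2 × 5 × 13
LCM(900, 1380, 260) = 2^2 × 3^2 × 5^2 × 13 × 23 = 269100.
Smallest N > 102 is LCM + 102 = 269100 + 102 = 269202.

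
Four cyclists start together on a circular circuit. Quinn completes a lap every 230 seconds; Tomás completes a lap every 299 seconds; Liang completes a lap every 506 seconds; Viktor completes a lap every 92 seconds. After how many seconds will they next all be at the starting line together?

65780 seconds

They coincide at every common multiple of the periods; the first is the LCM.
230 = 2 × 5 × 23
299 = 13 × 23
506 = 2 × 11 × 23
92 = 2^2 × 23
LCM(230, 299, 506, 92) = 2^2 × 5 × 11 × 13 × 23 = 65780.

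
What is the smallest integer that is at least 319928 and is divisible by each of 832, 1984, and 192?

386880

The integer must be a common multiple of 832, 1984, and 192, so a multiple of their LCM.
832 = 2^6 × 13
1984 = 2^6 × 31
192 = 2^6 × 3
LCM(832, 1984, 192) = 2^6 × 3 × 13 × 31 = 77376.
Smallest multiple of 77376 that is ≥ 319928: ⌈319928/77376⌉ × 77376 = 5 × 77376 = 386880.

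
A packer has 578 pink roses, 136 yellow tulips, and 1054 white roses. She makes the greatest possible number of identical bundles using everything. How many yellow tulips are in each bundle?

4

Number of bundles = gcd(578, 136, 1054).
578 = 2 × 17^2
136 = 2^3 × 17
1054 = 2 × 17 × 31
gcd(578, 136, 1054) = 2 × 17 = 34.
yellow tulips per bundle = 136 / 34 = 4.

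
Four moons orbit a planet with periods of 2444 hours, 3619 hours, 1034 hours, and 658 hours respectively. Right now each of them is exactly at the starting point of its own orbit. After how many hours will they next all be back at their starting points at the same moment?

The first simultaneous occurrence is after LCM of the individual periods.
2444 = 2^2 × 13 × 47
3619 = 7 × 11 × 47
1034 = 2 × 11 × 47
658 = 2 × 7 × 47
LCM(2444, 3619, 1034, 658) = 2^2 × 7 × 11 × 13 × 47 = 188188.

188188 hours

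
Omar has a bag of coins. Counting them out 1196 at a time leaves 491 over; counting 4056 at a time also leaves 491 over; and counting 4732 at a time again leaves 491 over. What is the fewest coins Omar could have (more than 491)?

N − 491 must be a common multiple of 1196, 4056, and 4732.
1196 = 2^2 × 13 × 23
4056 = 2^3 × 3 × 13^2
4732 = 2^2 × 7 × 13^2
LCM(1196, 4056, 4732) = 2^3 × 3 × 7 × 13^2 × 23 = 653016.
Smallest N > 491 is LCM + 491 = 653016 + 491 = 653507.

653507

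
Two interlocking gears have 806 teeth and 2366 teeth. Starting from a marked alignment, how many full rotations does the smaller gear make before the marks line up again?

The first common completion time is the LCM of the periods.
806 = 2 × 13 × 31
2366 = 2 × 7 × 13^2
LCM(806, 2366) = 2 × 7 × 13^2 × 31 = 73346.
Rotations for period 806: 73346 / 806 = 91.

91 rotations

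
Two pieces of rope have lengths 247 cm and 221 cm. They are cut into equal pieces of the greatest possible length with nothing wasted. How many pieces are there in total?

36

Piece length = gcd(247, 221).
247 = 13 × 19
221 = 13 × 17
gcd(247, 221) = 13.
Total pieces = 247/13 + 221/13 = 19 + 17 = 36.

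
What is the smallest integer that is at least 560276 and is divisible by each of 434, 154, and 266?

The integer must be a common multiple of 434, 154, and 266, so a multiple of their LCM.
434 = 2 × 7 × 31
154 = 2 × 7 × 11
266 = 2 × 7 × 19
LCM(434, 154, 266) = 2 × 7 × 11 × 19 × 31 = 90706.
Smallest multiple of 90706 that is ≥ 560276: ⌈560276/90706⌉ × 90706 = 7 × 90706 = 634942.

634942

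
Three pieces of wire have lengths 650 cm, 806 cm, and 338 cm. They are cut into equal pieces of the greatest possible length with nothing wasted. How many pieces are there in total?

Piece length = gcd(650, 806, 338).
650 = 2 × 5^2 × 13
806 = 2 × 13 × 31
338 = 2 × 13^2
gcd(650, 806, 338) = 2 × 13 = 26.
Total pieces = 650/26 + 806/26 + 338/26 = 25 + 31 + 13 = 69.

69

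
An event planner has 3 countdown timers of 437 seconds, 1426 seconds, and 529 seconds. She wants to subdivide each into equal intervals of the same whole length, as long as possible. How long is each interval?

23 seconds

The interval must divide each timer length; the longest such is the gcd.
437 = 19 × 23
1426 = 2 × 23 × 31
529 = 23^2
gcd(437, 1426, 529) = 23.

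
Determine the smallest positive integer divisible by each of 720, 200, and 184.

82800

720 = 2^4 × 3^2 × 5
200 = 2^3 × 5^2
184 = 2^3 × 23
LCM(720, 200, 184) = 2^4 × 3^2 × 5^2 × 23 = 82800.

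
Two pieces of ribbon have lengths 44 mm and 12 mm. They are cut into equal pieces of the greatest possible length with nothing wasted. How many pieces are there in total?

Piece length = gcd(44, 12).
44 = 2^2 × 11
12 = 2^2 × 3
gcd(44, 12) = 2^2 = 4.
Total pieces = 44/4 + 12/4 = 11 + 3 = 14.

14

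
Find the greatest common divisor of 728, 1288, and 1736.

728 = 2^3 × 7 × 13
1288 = 2^3 × 7 × 23
1736 = 2^3 × 7 × 31
gcd(728, 1288, 1736) = 2^3 × 7 = 56.

56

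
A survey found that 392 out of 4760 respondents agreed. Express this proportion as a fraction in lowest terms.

7/85

392 = 2^3 × 7^2
4760 = 2^3 × 5 × 7 × 17
gcd(392, 4760) = 2^3 × 7 = 56.
Divide numerator and denominator by 56: 392/4760 = 7/85.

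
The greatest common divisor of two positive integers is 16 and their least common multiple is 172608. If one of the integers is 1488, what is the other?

1856

For two integers, gcd × lcm = product, so the other is (16 × 172608) / 1488 = 2761728 / 1488 = 1856.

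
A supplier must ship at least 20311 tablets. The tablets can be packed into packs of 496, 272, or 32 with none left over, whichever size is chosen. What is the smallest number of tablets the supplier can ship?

The number of tablets must be a common multiple of 496, 272, and 32, so a multiple of their LCM.
496 = 2^4 × 31
272 = 2^4 × 17
32 = 2^5
LCM(496, 272, 32) = 2^5 × 17 × 31 = 16864.
Smallest multiple of 16864 that is ≥ 20311: ⌈20311/16864⌉ × 16864 = 2 × 16864 = 33728.

33728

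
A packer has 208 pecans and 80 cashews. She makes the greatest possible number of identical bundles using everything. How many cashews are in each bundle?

Number of bundles = gcd(208, 80).
208 = 2^4 × 13
80 = 2^4 × 5
gcd(208, 80) = 2^4 = 16.
cashews per bundle = 80 / 16 = 5.

5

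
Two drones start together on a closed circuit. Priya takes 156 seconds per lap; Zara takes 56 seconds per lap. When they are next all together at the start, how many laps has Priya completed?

14 laps

The first common completion time is the LCM of the periods.
156 = 2^2 × 3 × 13
56 = 2^3 × 7
LCM(156, 56) = 2^3 × 3 × 7 × 13 = 2184.
Laps for period 156: 2184 / 156 = 14.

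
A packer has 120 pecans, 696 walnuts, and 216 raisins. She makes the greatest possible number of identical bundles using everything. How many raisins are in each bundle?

Number of bundles = gcd(120, 696, 216).
120 = 2^3 × 3 × 5
696 = 2^3 × 3 × 29
216 = 2^3 × 3^3
gcd(120, 696, 216) = 2^3 × 3 = 24.
raisins per bundle = 216 / 24 = 9.

9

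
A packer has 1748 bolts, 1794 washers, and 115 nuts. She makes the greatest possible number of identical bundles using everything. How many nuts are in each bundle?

5

Number of bundles = gcd(1748, 1794, 115).
1748 = 2^2 × 19 × 23
1794 = 2 × 3 × 13 × 23
115 = 5 × 23
gcd(1748, 1794, 115) = 23.
nuts per bundle = 115 / 23 = 5.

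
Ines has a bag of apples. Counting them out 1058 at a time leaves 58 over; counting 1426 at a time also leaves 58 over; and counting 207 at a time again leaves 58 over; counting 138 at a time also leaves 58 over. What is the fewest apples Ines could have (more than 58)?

295240

N − 58 must be a common multiple of 1058, 1426, 207, and 138.
1058 = 2 × 23^2
1426 = 2 × 23 × 31
207 = 3^2 × 23
138 = 2 × 3 × 23
LCM(1058, 1426, 207, 138) = 2 × 3^2 × 23^2 × 31 = 295182.
Smallest N > 58 is LCM + 58 = 295182 + 58 = 295240.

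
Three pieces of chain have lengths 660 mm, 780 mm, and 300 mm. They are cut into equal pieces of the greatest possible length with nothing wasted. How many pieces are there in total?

29

Piece length = gcd(660, 780, 300).
660 = 2^2 × 3 × 5 × 11
780 = 2^2 × 3 × 5 × 13
300 = 2^2 × 3 × 5^2
gcd(660, 780, 300) = 2^2 × 3 × 5 = 60.
Total pieces = 660/60 + 780/60 + 300/60 = 11 + 13 + 5 = 29.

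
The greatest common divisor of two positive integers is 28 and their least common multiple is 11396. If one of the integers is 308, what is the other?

For two integers, gcd × lcm = product, so the other is (28 × 11396) / 308 = 319088 / 308 = 1036.

1036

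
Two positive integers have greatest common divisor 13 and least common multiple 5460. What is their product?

For any two positive integers, gcd × lcm = product = 13 × 5460 = 70980.

70980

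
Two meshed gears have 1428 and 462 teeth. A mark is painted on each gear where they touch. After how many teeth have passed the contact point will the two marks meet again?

15708 teeth

The first simultaneous occurrence is after LCM of the individual periods.
1428 = 2^2 × 3 × 7 × 17
462 = 2 × 3 × 7 × 11
LCM(1428, 462) = 2^2 × 3 × 7 × 11 × 17 = 15708.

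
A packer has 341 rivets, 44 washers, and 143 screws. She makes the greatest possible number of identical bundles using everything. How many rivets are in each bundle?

31

Number of bundles = gcd(341, 44, 143).
341 = 11 × 31
44 = 2^2 × 11
143 = 11 × 13
gcd(341, 44, 143) = 11.
rivets per bundle = 341 / 11 = 31.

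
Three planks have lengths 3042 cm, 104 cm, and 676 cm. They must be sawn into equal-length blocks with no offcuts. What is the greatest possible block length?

The block length must divide every plank, so the greatest is gcd(3042, 104, 676).
3042 = 2 × 3^2 × 13^2
104 = 2^3 × 13
676 = 2^2 × 13^2
gcd(3042, 104, 676) = 2 × 13 = 26.

26 cm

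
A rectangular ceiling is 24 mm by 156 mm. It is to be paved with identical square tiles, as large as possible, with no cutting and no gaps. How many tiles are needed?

26

Tile side = gcd(24, 156).
24 = 2^3 × 3
156 = 2^2 × 3 × 13
gcd(24, 156) = 2^2 × 3 = 12.
Tiles: (24/12) × (156/12) = 2 × 13 = 26.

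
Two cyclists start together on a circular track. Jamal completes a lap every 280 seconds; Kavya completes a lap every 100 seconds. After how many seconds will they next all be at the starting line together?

We need the least common multiple of the intervals.
280 = 2^3 × 5 × 7
100 = 2^2 × 5^2
LCM(280, 100) = 2^3 × 5^2 × 7 = 1400.

1400 seconds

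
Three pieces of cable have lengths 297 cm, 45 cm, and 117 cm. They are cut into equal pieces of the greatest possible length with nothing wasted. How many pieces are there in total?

Piece length = gcd(297, 45, 117).
297 = 3^3 × 11
45 = 3^2 × 5
117 = 3^2 × 13
gcd(297, 45, 117) = 3^2 = 9.
Total pieces = 297/9 + 45/9 + 117/9 = 33 + 5 + 13 = 51.

51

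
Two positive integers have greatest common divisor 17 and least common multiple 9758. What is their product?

For any two positive integers, gcd × lcm = product = 17 × 9758 = 165886.

165886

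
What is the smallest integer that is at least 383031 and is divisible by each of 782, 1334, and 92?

408204

The integer must be a common multiple of 782, 1334, and 92, so a multiple of their LCM.
782 = 2 × 17 × 23
1334 = 2 × 23 × 29
92 = 2^2 × 23
LCM(782, 1334, 92) = 2^2 × 17 × 23 × 29 = 45356.
Smallest multiple of 45356 that is ≥ 383031: ⌈383031/45356⌉ × 45356 = 9 × 45356 = 408204.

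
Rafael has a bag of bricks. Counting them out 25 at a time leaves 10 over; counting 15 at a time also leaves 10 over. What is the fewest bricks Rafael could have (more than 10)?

85

N − 10 must be a common multiple of 25 and 15.
25 = 5^2
15 = 3 × 5
LCM(25, 15) = 3 × 5^2 = 75.
Smallest N > 10 is LCM + 10 = 75 + 10 = 85.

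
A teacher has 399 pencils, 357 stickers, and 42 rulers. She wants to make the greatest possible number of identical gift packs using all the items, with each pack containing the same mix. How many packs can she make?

The pack count must divide each quantity, so the greatest is gcd(399, 357, 42).
399 = 3 × 7 × 19
357 = 3 × 7 × 17
42 = 2 × 3 × 7
gcd(399, 357, 42) = 3 × 7 = 21.

21 packs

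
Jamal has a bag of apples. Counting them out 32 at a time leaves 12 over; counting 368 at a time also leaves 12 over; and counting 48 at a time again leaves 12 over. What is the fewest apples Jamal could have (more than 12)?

2220

N − 12 must be a common multiple of 32, 368, and 48.
32 = 2^5
368 = 2^4 × 23
48 = 2^4 × 3
LCM(32, 368, 48) = 2^5 × 3 × 23 = 2208.
Smallest N > 12 is LCM + 12 = 2208 + 12 = 2220.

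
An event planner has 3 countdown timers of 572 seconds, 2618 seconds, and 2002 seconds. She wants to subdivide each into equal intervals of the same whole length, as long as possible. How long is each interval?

The interval must divide each timer length; the longest such is the gcd.
572 = 2^2 × 11 × 13
2618 = 2 × 7 × 11 × 17
2002 = 2 × 7 × 11 × 13
gcd(572, 2618, 2002) = 2 × 11 = 22.

22 seconds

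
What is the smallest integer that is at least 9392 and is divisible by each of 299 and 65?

10465

The integer must be a common multiple of 299 and 65, so a multiple of their LCM.
299 = 13 × 23
65 = 5 × 13
LCM(299, 65) = 5 × 13 × 23 = 1495.
Smallest multiple of 1495 that is ≥ 9392: ⌈9392/1495⌉ × 1495 = 7 × 1495 = 10465.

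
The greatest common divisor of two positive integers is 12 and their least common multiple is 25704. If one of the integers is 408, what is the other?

For two integers, gcd × lcm = product, so the other is (12 × 25704) / 408 = 308448 / 408 = 756.

756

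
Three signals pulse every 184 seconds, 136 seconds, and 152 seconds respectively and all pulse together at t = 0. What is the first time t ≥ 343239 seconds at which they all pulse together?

Joint pulses occur at multiples of LCM(184, 136, 152).
184 = 2^3 × 23
136 = 2^3 × 17
152 = 2^3 × 19
LCM(184, 136, 152) = 2^3 × 17 × 19 × 23 = 59432.
Smallest multiple of 59432 that is ≥ 343239: ⌈343239/59432⌉ × 59432 = 6 × 59432 = 356592.

356592 seconds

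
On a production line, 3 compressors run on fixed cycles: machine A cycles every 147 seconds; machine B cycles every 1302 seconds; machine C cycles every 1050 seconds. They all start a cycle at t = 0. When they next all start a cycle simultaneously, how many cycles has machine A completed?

1550 cycles

All finish a whole number of cycles simultaneously at t = LCM of the periods.
147 = 3 × 7^2
1302 = 2 × 3 × 7 × 31
1050 = 2 × 3 × 5^2 × 7
LCM(147, 1302, 1050) = 2 × 3 × 5^2 × 7^2 × 31 = 227850.
Cycles for period 147: 227850 / 147 = 1550.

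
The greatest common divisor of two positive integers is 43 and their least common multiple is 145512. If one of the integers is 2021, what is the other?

3096

For two integers, gcd × lcm = product, so the other is (43 × 145512) / 2021 = 6257016 / 2021 = 3096.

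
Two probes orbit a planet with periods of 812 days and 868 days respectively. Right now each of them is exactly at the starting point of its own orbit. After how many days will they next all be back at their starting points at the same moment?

25172 days

The first simultaneous occurrence is after LCM of the individual periods.
812 = 2^2 × 7 × 29
868 = 2^2 × 7 × 31
LCM(812, 868) = 2^2 × 7 × 29 × 31 = 25172.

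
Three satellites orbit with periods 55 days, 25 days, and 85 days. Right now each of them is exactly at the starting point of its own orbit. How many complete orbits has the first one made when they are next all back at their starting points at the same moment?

The first common completion time is the LCM of the periods.
55 = 5 × 11
25 = 5^2
85 = 5 × 17
LCM(55, 25, 85) = 5^2 × 11 × 17 = 4675.
Orbits for period 55: 4675 / 55 = 85.

85 orbits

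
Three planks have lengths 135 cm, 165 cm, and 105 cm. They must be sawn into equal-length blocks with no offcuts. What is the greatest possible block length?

15 cm

This is the greatest common divisor of 135, 165, and 105.
135 = 3^3 × 5
165 = 3 × 5 × 11
105 = 3 × 5 × 7
gcd(135, 165, 105) = 3 × 5 = 15.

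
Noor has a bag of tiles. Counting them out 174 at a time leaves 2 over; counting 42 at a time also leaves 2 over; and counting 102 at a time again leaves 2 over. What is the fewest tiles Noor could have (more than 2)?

N − 2 must be a common multiple of 174, 42, and 102.
174 = 2 × 3 × 29
42 = 2 × 3 × 7
102 = 2 × 3 × 17
LCM(174, 42, 102) = 2 × 3 × 7 × 17 × 29 = 20706.
Smallest N > 2 is LCM + 2 = 20706 + 2 = 20708.

20708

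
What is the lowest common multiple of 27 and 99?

297

27 = 3^3
99 = 3^2 × 11
LCM(27, 99) = 3^3 × 11 = 297.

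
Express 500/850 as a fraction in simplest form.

500 = 2^2 × 5^3
850 = 2 × 5^2 × 17
gcd(500, 850) = 2 × 5^2 = 50.
Divide numerator and denominator by 50: 500/850 = 10/17.

10/17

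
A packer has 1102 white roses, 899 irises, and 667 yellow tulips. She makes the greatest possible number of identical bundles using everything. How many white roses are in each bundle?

Number of bundles = gcd(1102, 899, 667).
1102 = 2 × 19 × 29
899 = 29 × 31
667 = 23 × 29
gcd(1102, 899, 667) = 29.
white roses per bundle = 1102 / 29 = 38.

38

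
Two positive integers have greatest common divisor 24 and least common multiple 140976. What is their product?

3383424

For any two positive integers, gcd × lcm = product = 24 × 140976 = 3383424.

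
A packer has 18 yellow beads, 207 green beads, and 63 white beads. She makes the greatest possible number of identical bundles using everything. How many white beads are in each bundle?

Number of bundles = gcd(18, 207, 63).
18 = 2 × 3^2
207 = 3^2 × 23
63 = 3^2 × 7
gcd(18, 207, 63) = 3^2 = 9.
white beads per bundle = 63 / 9 = 7.

7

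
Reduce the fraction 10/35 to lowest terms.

10 = 2 × 5
35 = 5 × 7
gcd(10, 35) = 5.
Divide numerator and denominator by 5: 10/35 = 2/7.

2/7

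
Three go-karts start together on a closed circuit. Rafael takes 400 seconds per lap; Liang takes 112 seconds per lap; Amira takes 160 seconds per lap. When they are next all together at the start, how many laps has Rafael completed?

14 laps

They are all back at their starting positions together after one LCM of the periods.
400 = 2^4 × 5^2
112 = 2^4 × 7
160 = 2^5 × 5
LCM(400, 112, 160) = 2^5 × 5^2 × 7 = 5600.
Laps for period 400: 5600 / 400 = 14.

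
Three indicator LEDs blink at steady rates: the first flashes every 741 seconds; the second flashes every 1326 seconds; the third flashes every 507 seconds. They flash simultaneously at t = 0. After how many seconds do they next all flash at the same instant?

327522 seconds

The first simultaneous occurrence is after LCM of the individual periods.
741 = 3 × 13 × 19
1326 = 2 × 3 × 13 × 17
507 = 3 × 13^2
LCM(741, 1326, 507) = 2 × 3 × 13^2 × 17 × 19 = 327522.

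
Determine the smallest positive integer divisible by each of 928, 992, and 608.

546592

928 = 2^5 × 29
992 = 2^5 × 31
608 = 2^5 × 19
LCM(928, 992, 608) = 2^5 × 19 × 29 × 31 = 546592.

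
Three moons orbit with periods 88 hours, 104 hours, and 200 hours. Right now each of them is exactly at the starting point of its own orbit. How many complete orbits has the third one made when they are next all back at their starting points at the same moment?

143 orbits

All finish a whole number of cycles simultaneously at t = LCM of the periods.
88 = 2^3 × 11
104 = 2^3 × 13
200 = 2^3 × 5^2
LCM(88, 104, 200) = 2^3 × 5^2 × 11 × 13 = 28600.
Orbits for period 200: 28600 / 200 = 143.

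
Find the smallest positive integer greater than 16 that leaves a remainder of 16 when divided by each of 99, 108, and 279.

36844

N − 16 must be a common multiple of 99, 108, and 279.
99 = 3^2 × 11
108 = 2^2 × 3^3
279 = 3^2 × 31
LCM(99, 108, 279) = 2^2 × 3^3 × 11 × 31 = 36828.
Smallest N > 16 is LCM + 16 = 36828 + 16 = 36844.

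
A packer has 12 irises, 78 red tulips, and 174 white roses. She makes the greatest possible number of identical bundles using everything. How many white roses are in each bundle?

Number of bundles = gcd(12, 78, 174).
12 = 2^2 × 3
78 = 2 × 3 × 13
174 = 2 × 3 × 29
gcd(12, 78, 174) = 2 × 3 = 6.
white roses per bundle = 174 / 6 = 29.

29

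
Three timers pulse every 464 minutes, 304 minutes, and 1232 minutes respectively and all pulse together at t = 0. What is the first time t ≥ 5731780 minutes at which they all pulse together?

6109488 minutes

Joint pulses occur at multiples of LCM(464, 304, 1232).
464 = 2^4 × 29
304 = 2^4 × 19
1232 = 2^4 × 7 × 11
LCM(464, 304, 1232) = 2^4 × 7 × 11 × 19 × 29 = 678832.
Smallest multiple of 678832 that is ≥ 5731780: ⌈5731780/678832⌉ × 678832 = 9 × 678832 = 6109488.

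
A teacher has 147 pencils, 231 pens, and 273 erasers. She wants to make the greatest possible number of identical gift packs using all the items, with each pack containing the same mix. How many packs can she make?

21 packs

The pack count must divide each quantity, so the greatest is gcd(147, 231, 273).
147 = 3 × 7^2
231 = 3 × 7 × 11
273 = 3 × 7 × 13
gcd(147, 231, 273) = 3 × 7 = 21.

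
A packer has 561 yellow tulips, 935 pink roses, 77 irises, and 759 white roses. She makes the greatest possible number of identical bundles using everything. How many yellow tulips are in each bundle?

Number of bundles = gcd(561, 935, 77, 759).
561 = 3 × 11 × 17
935 = 5 × 11 × 17
77 = 7 × 11
759 = 3 × 11 × 23
gcd(561, 935, 77, 759) = 11.
yellow tulips per bundle = 561 / 11 = 51.

51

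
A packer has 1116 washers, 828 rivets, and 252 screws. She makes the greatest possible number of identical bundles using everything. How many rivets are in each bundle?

23

Number of bundles = gcd(1116, 828, 252).
1116 = 2^2 × 3^2 × 31
828 = 2^2 × 3^2 × 23
252 = 2^2 × 3^2 × 7
gcd(1116, 828, 252) = 2^2 × 3^2 = 36.
rivets per bundle = 828 / 36 = 23.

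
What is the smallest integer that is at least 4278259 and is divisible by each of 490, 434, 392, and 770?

4678520

The integer must be a common multiple of 490, 434, 392, and 770, so a multiple of their LCM.
490 = 2 × 5 × 7^2
434 = 2 × 7 × 31
392 = 2^3 × 7^2
770 = 2 × 5 × 7 × 11
LCM(490, 434, 392, 770) = 2^3 × 5 × 7^2 × 11 × 31 = 668360.
Smallest multiple of 668360 that is ≥ 4278259: ⌈4278259/668360⌉ × 668360 = 7 × 668360 = 4678520.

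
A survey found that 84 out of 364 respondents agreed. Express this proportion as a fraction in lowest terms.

84 = 2^2 × 3 × 7
364 = 2^2 × 7 × 13
gcd(84, 364) = 2^2 × 7 = 28.
Divide numerator and denominator by 28: 84/364 = 3/13.

3/13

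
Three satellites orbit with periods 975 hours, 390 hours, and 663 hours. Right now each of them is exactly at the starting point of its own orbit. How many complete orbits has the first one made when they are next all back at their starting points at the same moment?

The first common completion time is the LCM of the periods.
975 = 3 × 5^2 × 13
390 = 2 × 3 × 5 × 13
663 = 3 × 13 × 17
LCM(975, 390, 663) = 2 × 3 × 5^2 × 13 × 17 = 33150.
Orbits for period 975: 33150 / 975 = 34.

34 orbits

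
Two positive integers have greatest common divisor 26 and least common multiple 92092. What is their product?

For any two positive integers, gcd × lcm = product = 26 × 92092 = 2394392.

2394392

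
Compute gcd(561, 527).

561 = 3 × 11 × 17
527 = 17 × 31
gcd(561, 527) = 17.

17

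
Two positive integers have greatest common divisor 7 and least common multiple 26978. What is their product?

188846

For any two positive integers, gcd × lcm = product = 7 × 26978 = 188846.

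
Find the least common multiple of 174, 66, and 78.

174 = 2 × 3 × 29
66 = 2 × 3 × 11
78 = 2 × 3 × 13
LCM(174, 66, 78) = 2 × 3 × 11 × 13 × 29 = 24882.

24882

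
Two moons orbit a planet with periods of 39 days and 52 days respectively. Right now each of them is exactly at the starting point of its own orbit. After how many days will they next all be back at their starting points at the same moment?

We need the least common multiple of the intervals.
39 = 3 × 13
52 = 2^2 × 13
LCM(39, 52) = 2^2 × 3 × 13 = 156.

156 days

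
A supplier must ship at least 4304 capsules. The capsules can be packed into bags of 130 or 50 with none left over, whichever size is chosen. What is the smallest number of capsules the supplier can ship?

4550

The number of capsules must be a common multiple of 130 and 50, so a multiple of their LCM.
130 = 2 × 5 × 13
50 = 2 × 5^2
LCM(130, 50) = 2 × 5^2 × 13 = 650.
Smallest multiple of 650 that is ≥ 4304: ⌈4304/650⌉ × 650 = 7 × 650 = 4550.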